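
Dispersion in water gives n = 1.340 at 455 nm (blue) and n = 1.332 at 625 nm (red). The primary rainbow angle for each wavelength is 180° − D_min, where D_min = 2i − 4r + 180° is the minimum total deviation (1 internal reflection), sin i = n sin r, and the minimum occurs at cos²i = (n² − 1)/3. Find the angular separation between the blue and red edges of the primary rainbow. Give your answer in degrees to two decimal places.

At 455 nm (n = 1.340): cos²i = 0.26520 → i = 59.004°, r = 39.770°, D_min = 138.929°, rainbow angle = 41.071°.
At 625 nm (n = 1.332): cos²i = 0.25807 → i = 59.469°, r = 40.290°, D_min = 137.776°, rainbow angle = 42.224°.
Angular width = |41.071° − 42.224°| = 1.153°.

1.15°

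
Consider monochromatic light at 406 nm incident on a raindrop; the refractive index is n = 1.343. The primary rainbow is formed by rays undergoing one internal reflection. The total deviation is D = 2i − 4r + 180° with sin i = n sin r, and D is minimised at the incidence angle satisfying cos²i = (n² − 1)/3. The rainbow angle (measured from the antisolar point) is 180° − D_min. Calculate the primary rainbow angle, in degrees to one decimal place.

cos²i = (1.80365 − 1)/3 = 0.26788; i = arccos(0.51757) = 58.830°.
sin r = sin 58.830°/1.343 = 0.63711; r = 39.577°.
D_min = 2·58.830° − 4·39.577° + 180° = 139.354°.
Rainbow angle = 180° − D_min = 40.646°.

40.6°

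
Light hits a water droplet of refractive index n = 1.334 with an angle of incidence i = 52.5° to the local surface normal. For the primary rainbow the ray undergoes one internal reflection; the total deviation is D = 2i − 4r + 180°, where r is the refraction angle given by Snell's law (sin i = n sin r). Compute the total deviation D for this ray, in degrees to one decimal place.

139.0°

sin r = sin 52.5° / 1.334 = 0.7934/1.334 = 0.5947; r = 36.49°.
D = 2·52.5° − 4·36.49° + 180° = 105.00° − 145.97° + 180° = 139.03°.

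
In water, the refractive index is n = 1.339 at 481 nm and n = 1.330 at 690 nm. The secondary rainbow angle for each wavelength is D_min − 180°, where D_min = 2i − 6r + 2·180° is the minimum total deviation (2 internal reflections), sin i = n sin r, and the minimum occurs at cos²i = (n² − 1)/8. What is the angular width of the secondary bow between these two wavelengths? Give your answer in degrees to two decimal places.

At 481 nm (n = 1.339): cos²i = 0.09912 → i = 71.650°, r = 45.141°, D_min = 232.451°, rainbow angle = 52.451°.
At 690 nm (n = 1.330): cos²i = 0.09611 → i = 71.940°, r = 45.630°, D_min = 230.101°, rainbow angle = 50.101°.
Angular width = |52.451° − 50.101°| = 2.350°.

2.35°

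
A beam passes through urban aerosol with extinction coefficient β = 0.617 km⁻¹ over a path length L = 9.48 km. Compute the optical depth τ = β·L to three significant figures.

τ = β·L = 0.617 × 9.48 = 5.8492.

5.85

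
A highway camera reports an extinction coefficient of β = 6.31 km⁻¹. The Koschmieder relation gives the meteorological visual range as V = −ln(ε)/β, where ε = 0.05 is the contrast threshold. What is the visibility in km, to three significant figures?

0.475 km

V = −ln(0.05) / 6.31 = 2.996 / 6.31 = 0.4748 km.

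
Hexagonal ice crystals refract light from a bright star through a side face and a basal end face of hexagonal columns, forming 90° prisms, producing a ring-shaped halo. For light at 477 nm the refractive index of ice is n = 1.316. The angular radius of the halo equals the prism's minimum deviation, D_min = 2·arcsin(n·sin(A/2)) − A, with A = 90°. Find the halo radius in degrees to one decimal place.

n·sin(A/2) = 1.316 × sin 45° = 1.316 × 0.7071 = 0.9306.
D_min = 2·arcsin(0.9306) − 90° = 2 × 68.521° − 90° = 47.042°.

47.0°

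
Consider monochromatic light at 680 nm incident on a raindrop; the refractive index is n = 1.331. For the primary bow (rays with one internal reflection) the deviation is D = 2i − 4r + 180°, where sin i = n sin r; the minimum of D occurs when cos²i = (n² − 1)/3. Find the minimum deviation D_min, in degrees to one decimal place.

cos²i = (1.77156 − 1)/3 = 0.25719; i = arccos(0.50714) = 59.527°.
sin r = sin 59.527°/1.331 = 0.64753; r = 40.356°.
D_min = 2·59.527° − 4·40.356° + 180° = 137.630°.

137.6°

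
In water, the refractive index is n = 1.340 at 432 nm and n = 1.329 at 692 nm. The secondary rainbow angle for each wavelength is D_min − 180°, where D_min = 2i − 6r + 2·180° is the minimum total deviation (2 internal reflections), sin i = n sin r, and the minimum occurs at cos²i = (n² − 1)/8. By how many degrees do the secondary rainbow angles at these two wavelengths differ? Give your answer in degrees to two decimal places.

At 432 nm (n = 1.340): cos²i = 0.09945 → i = 71.618°, r = 45.088°, D_min = 232.709°, rainbow angle = 52.709°.
At 692 nm (n = 1.329): cos²i = 0.09578 → i = 71.972°, r = 45.685°, D_min = 229.837°, rainbow angle = 49.837°.
Angular width = |52.709° − 49.837°| = 2.872°.

2.87°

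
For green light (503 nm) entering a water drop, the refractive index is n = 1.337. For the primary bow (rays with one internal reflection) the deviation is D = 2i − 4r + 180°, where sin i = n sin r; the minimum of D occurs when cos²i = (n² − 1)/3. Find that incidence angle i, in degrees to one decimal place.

cos²i = (1.337² − 1)/3 = (1.78757 − 1)/3 = 0.26252.
cos i = 0.51237, so i = 59.178°.

59.2°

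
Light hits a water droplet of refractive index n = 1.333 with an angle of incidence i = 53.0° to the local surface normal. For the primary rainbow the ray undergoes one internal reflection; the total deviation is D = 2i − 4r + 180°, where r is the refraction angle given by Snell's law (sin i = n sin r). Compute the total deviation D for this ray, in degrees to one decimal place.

sin r = sin 53.0° / 1.333 = 0.7986/1.333 = 0.5991; r = 36.81°.
D = 2·53.0° − 4·36.81° + 180° = 106.00° − 147.23° + 180° = 138.77°.

138.8°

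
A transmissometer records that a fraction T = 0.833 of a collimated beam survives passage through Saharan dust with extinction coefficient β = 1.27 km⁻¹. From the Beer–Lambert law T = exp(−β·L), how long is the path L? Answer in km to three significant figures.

Beer–Lambert: T = exp(−βL) ⇒ L = −ln(T)/β = −ln(0.833)/1.27 = 0.1827/1.27 = 0.1439 km.

0.144 km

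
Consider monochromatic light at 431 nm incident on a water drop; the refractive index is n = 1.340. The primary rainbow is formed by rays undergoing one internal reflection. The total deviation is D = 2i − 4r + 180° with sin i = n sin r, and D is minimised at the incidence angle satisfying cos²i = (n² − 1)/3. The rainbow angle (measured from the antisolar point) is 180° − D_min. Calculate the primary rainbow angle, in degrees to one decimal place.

cos²i = (1.79560 − 1)/3 = 0.26520; i = arccos(0.51498) = 59.004°.
sin r = sin 59.004°/1.340 = 0.63971; r = 39.770°.
D_min = 2·59.004° − 4·39.770° + 180° = 138.929°.
Rainbow angle = 180° − D_min = 41.071°.

41.1°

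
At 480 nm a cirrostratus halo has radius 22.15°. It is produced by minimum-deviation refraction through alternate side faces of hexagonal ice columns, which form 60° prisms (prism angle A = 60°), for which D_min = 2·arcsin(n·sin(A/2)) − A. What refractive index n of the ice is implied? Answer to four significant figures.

1.314

Rearranging: n = sin((D_min + A)/2) / sin(A/2).
(D_min + A)/2 = (22.15° + 60°)/2 = 41.075°.
n = sin 41.075° / sin 30° = 0.6570 / 0.5000 = 1.3141.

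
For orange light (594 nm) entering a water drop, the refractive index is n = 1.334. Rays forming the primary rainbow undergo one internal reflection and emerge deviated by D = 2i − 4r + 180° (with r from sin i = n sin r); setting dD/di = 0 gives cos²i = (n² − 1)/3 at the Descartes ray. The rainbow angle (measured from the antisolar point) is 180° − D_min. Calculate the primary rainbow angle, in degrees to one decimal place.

41.9°

cos²i = (1.77956 − 1)/3 = 0.25985; i = arccos(0.50976) = 59.352°.
sin r = sin 59.352°/1.334 = 0.64492; r = 40.159°.
D_min = 2·59.352° − 4·40.159° + 180° = 138.067°.
Rainbow angle = 180° − D_min = 41.933°.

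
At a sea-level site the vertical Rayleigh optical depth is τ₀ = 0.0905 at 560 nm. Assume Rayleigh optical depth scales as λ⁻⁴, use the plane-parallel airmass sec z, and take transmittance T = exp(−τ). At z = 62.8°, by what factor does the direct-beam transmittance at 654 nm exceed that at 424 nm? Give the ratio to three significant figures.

Airmass: sec 62.8° = 2.1877.
τ(654 nm) = 0.0905 × (560/654)⁴ × 2.1877 = 0.0905 × 0.5376 × 2.1877 = 0.1064.
τ(424 nm) = 0.0905 × (560/424)⁴ × 2.1877 = 0.0905 × 3.0429 × 2.1877 = 0.6025.
T(654)/T(424) = exp(τ_B − τ_A) = exp(0.4960) = 1.6422.

1.64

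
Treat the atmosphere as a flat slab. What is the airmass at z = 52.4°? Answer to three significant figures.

1.64

X = sec z = 1/cos 52.4° = 1/0.6101 = 1.6390.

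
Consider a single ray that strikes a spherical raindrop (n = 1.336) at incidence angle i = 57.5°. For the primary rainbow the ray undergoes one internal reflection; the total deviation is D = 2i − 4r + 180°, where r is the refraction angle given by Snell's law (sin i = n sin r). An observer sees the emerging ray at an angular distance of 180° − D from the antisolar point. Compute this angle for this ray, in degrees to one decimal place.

sin r = sin 57.5° / 1.336 = 0.8434/1.336 = 0.6313; r = 39.14°.
D = 2·57.5° − 4·39.14° + 180° = 115.00° − 156.58° + 180° = 138.42°.
Angle from antisolar point = 180° − D = 41.58°.

41.6°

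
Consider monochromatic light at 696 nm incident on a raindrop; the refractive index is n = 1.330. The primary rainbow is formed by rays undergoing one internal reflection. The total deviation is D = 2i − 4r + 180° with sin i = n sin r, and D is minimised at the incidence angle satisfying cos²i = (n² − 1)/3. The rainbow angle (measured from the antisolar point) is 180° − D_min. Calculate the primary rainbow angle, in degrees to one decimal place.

42.5°

cos²i = (1.76890 − 1)/3 = 0.25630; i = arccos(0.50626) = 59.585°.
sin r = sin 59.585°/1.330 = 0.64841; r = 40.422°.
D_min = 2·59.585° − 4·40.422° + 180° = 137.484°.
Rainbow angle = 180° − D_min = 42.516°.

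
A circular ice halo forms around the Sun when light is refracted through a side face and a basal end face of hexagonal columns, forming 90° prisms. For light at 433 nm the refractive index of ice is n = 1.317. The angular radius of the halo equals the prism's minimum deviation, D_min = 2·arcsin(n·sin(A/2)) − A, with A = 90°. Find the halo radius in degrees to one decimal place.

n·sin(A/2) = 1.317 × sin 45° = 1.317 × 0.7071 = 0.9313.
D_min = 2·arcsin(0.9313) − 90° = 2 × 68.632° − 90° = 47.264°.

47.3°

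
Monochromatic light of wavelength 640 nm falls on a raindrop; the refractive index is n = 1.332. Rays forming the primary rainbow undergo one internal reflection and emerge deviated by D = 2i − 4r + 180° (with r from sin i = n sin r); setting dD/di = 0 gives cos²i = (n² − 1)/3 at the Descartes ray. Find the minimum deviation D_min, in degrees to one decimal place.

137.8°

cos²i = (1.77422 − 1)/3 = 0.25807; i = arccos(0.50801) = 59.469°.
sin r = sin 59.469°/1.332 = 0.64666; r = 40.290°.
D_min = 2·59.469° − 4·40.290° + 180° = 137.776°.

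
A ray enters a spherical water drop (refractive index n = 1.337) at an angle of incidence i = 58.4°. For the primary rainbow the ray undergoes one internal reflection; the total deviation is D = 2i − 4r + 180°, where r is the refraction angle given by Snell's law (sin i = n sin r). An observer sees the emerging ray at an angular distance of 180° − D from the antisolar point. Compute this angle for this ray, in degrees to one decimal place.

41.5°

sin r = sin 58.4° / 1.337 = 0.8517/1.337 = 0.6370; r = 39.57°.
D = 2·58.4° − 4·39.57° + 180° = 116.80° − 158.29° + 180° = 138.51°.
Angle from antisolar point = 180° − D = 41.49°.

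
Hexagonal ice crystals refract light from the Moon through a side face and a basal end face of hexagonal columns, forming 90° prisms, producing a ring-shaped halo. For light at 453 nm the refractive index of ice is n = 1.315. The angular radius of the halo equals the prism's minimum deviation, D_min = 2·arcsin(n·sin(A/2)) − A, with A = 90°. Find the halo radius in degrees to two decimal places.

46.82°

n·sin(A/2) = 1.315 × sin 45° = 1.315 × 0.7071 = 0.9298.
D_min = 2·arcsin(0.9298) − 90° = 2 × 68.411° − 90° = 46.821°.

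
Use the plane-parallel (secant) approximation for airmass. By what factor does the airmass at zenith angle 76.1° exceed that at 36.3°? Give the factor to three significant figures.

X(76.1°)/X(36.3°) = sec 76.1° / sec 36.3° = cos 36.3° / cos 76.1° = 0.8059/0.2402 = 3.3548.

3.35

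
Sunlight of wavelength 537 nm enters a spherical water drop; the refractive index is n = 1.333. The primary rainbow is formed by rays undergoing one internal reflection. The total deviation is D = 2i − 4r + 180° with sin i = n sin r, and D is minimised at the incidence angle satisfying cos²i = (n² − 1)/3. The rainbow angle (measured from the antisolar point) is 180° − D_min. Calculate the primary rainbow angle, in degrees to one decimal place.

42.1°

cos²i = (1.77689 − 1)/3 = 0.25896; i = arccos(0.50888) = 59.410°.
sin r = sin 59.410°/1.333 = 0.64579; r = 40.225°.
D_min = 2·59.410° − 4·40.225° + 180° = 137.922°.
Rainbow angle = 180° − D_min = 42.078°.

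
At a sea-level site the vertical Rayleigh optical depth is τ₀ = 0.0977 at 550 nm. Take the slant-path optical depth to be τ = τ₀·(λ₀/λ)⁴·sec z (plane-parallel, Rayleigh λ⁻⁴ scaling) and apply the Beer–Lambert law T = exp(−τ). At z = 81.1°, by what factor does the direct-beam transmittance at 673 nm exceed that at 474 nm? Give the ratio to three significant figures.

2.37

Airmass: sec 81.1° = 6.4637.
τ(673 nm) = 0.0977 × (550/673)⁴ × 6.4637 = 0.0977 × 0.4461 × 6.4637 = 0.2817.
τ(474 nm) = 0.0977 × (550/474)⁴ × 6.4637 = 0.0977 × 1.8127 × 6.4637 = 1.1448.
T(673)/T(474) = exp(τ_B − τ_A) = exp(0.8631) = 2.3704.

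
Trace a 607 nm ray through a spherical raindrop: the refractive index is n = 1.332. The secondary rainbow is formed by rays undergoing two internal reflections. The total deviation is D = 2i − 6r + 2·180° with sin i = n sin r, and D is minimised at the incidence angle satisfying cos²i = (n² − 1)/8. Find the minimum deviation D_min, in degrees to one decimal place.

cos²i = (1.77422 − 1)/8 = 0.09678; i = arccos(0.31109) = 71.875°.
sin r = sin 71.875°/1.332 = 0.71350; r = 45.520°.
D_min = 2·71.875° − 6·45.520° + 360° = 230.628°.

230.6°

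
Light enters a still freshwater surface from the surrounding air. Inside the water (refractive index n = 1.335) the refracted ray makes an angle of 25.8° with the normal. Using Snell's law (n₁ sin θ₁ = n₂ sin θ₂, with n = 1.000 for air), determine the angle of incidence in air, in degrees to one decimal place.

Snell: sin θ_i = n · sin θ_r = 1.335 × sin 25.8° = 1.335 × 0.4352 = 0.5810.
θ_i = arcsin(0.5810) = 35.52°.

35.5°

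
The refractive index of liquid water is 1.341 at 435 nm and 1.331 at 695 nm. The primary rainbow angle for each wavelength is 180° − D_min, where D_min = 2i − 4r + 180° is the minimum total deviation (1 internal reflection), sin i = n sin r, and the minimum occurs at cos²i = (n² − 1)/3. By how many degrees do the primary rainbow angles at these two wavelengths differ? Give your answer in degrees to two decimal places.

1.44°

At 435 nm (n = 1.341): cos²i = 0.26609 → i = 58.946°, r = 39.705°, D_min = 139.071°, rainbow angle = 40.929°.
At 695 nm (n = 1.331): cos²i = 0.25719 → i = 59.527°, r = 40.356°, D_min = 137.630°, rainbow angle = 42.370°.
Angular width = |40.929° − 42.370°| = 1.441°.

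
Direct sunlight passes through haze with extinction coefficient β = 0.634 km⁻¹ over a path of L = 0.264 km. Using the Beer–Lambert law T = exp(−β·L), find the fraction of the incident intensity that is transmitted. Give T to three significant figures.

0.846

τ = β·L = 0.634 × 0.264 = 0.1674.
T = exp(−0.1674) = 0.8459.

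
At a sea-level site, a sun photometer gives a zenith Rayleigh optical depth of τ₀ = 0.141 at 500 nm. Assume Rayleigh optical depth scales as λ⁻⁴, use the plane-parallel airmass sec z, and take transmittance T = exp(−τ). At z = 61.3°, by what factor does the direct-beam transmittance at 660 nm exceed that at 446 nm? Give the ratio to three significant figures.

Airmass: sec 61.3° = 2.0824.
τ(660 nm) = 0.141 × (500/660)⁴ × 2.0824 = 0.141 × 0.3294 × 2.0824 = 0.0967.
τ(446 nm) = 0.141 × (500/446)⁴ × 2.0824 = 0.141 × 1.5796 × 2.0824 = 0.4638.
T(660)/T(446) = exp(τ_B − τ_A) = exp(0.3671) = 1.4435.

1.44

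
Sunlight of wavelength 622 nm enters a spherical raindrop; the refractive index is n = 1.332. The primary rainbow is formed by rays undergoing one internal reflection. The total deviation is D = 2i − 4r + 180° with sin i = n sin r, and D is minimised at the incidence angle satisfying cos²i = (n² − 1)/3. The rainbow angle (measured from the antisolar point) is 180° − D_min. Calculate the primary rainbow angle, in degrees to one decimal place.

42.2°

cos²i = (1.77422 − 1)/3 = 0.25807; i = arccos(0.50801) = 59.469°.
sin r = sin 59.469°/1.332 = 0.64666; r = 40.290°.
D_min = 2·59.469° − 4·40.290° + 180° = 137.776°.
Rainbow angle = 180° − D_min = 42.224°.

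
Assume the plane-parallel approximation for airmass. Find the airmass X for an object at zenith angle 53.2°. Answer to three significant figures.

1.67

X = sec z = 1/cos 53.2° = 1/0.5990 = 1.6694.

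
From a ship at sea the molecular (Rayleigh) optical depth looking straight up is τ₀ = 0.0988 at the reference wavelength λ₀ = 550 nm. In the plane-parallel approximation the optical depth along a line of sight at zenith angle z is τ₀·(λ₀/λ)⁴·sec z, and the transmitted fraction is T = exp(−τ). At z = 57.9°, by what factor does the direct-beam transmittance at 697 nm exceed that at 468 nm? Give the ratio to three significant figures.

Airmass: sec 57.9° = 1.8818.
τ(697 nm) = 0.0988 × (550/697)⁴ × 1.8818 = 0.0988 × 0.3877 × 1.8818 = 0.0721.
τ(468 nm) = 0.0988 × (550/468)⁴ × 1.8818 = 0.0988 × 1.9075 × 1.8818 = 0.3547.
T(697)/T(468) = exp(τ_B − τ_A) = exp(0.2826) = 1.3265.

1.33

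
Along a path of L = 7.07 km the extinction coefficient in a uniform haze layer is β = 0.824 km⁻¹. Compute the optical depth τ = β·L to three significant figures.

5.83

τ = β·L = 0.824 × 7.07 = 5.8257.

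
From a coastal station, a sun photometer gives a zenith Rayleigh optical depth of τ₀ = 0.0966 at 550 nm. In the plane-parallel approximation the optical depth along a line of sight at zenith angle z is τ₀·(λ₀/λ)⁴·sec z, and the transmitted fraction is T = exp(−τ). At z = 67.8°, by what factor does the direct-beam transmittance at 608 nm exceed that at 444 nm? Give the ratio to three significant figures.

Airmass: sec 67.8° = 2.6466.
τ(608 nm) = 0.0966 × (550/608)⁴ × 2.6466 = 0.0966 × 0.6696 × 2.6466 = 0.1712.
τ(444 nm) = 0.0966 × (550/444)⁴ × 2.6466 = 0.0966 × 2.3546 × 2.6466 = 0.6020.
T(608)/T(444) = exp(τ_B − τ_A) = exp(0.4308) = 1.5385.

1.54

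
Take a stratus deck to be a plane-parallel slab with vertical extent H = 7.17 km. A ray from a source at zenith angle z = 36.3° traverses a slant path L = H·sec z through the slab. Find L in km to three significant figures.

8.90 km

sec z = 1/cos 36.3° = 1.2408.
L = 7.17 × 1.2408 = 8.897 km.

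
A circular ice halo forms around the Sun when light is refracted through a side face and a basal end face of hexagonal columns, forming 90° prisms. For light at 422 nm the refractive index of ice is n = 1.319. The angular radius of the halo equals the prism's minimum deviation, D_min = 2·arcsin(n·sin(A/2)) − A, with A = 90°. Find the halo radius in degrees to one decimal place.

n·sin(A/2) = 1.319 × sin 45° = 1.319 × 0.7071 = 0.9327.
D_min = 2·arcsin(0.9327) − 90° = 2 × 68.856° − 90° = 47.711°.

47.7°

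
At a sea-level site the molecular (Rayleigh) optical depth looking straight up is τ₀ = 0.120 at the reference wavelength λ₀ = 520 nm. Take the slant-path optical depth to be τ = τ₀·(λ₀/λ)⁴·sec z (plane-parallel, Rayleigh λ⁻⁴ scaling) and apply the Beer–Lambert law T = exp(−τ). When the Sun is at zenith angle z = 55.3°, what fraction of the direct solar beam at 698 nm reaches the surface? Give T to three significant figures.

sec 55.3° = 1.7566.
τ = 0.120 × (520/698)⁴ × 1.7566 = 0.120 × 0.3080 × 1.7566 = 0.0649.
T = exp(−0.0649) = 0.9371.

0.937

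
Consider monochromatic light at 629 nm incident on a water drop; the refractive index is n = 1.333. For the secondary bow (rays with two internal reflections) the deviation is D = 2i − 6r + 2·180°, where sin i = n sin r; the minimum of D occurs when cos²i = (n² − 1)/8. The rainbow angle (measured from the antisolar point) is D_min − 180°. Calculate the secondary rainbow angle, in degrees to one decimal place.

50.9°

cos²i = (1.77689 − 1)/8 = 0.09711; i = arccos(0.31163) = 71.843°.
sin r = sin 71.843°/1.333 = 0.71283; r = 45.466°.
D_min = 2·71.843° − 6·45.466° + 360° = 230.891°.
Rainbow angle = D_min − 180° = 50.891°.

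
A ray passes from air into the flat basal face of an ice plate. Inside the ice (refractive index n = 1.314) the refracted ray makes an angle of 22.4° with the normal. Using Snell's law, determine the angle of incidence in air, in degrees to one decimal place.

30.0°

Snell: sin θ_i = n · sin θ_r = 1.314 × sin 22.4° = 1.314 × 0.3811 = 0.5007.
θ_i = arcsin(0.5007) = 30.05°.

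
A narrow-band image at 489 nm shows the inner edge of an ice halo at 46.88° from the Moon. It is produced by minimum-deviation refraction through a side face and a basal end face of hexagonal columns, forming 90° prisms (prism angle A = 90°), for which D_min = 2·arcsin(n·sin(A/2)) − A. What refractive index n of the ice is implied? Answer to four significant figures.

1.315

Rearranging: n = sin((D_min + A)/2) / sin(A/2).
(D_min + A)/2 = (46.88° + 90°)/2 = 68.440°.
n = sin 68.440° / sin 45° = 0.9300 / 0.7071 = 1.3153.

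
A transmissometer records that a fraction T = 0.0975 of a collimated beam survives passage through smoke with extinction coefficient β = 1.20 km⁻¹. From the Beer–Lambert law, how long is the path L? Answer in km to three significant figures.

1.94 km

Beer–Lambert: T = exp(−βL) ⇒ L = −ln(T)/β = −ln(0.0975)/1.20 = 2.3279/1.20 = 1.94 km.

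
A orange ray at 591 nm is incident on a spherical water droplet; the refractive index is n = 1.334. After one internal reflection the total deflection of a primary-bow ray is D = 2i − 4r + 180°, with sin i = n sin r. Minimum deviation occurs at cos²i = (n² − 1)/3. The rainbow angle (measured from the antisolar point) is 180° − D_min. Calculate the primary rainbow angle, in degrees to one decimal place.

41.9°

cos²i = (1.77956 − 1)/3 = 0.25985; i = arccos(0.50976) = 59.352°.
sin r = sin 59.352°/1.334 = 0.64492; r = 40.159°.
D_min = 2·59.352° − 4·40.159° + 180° = 138.067°.
Rainbow angle = 180° − D_min = 41.933°.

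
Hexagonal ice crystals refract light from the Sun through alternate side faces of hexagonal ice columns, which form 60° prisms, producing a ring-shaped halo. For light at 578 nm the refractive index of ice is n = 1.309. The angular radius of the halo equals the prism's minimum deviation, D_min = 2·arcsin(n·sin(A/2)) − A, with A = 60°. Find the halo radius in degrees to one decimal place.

n·sin(A/2) = 1.309 × sin 30° = 1.309 × 0.5000 = 0.6545.
D_min = 2·arcsin(0.6545) − 60° = 2 × 40.882° − 60° = 21.763°.

21.8°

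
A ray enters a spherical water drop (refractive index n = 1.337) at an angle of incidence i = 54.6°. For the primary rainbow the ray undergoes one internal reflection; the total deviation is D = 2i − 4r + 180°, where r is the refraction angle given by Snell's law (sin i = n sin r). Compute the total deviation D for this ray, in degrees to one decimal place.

138.9°

sin r = sin 54.6° / 1.337 = 0.8151/1.337 = 0.6097; r = 37.57°.
D = 2·54.6° − 4·37.57° + 180° = 109.20° − 150.26° + 180° = 138.94°.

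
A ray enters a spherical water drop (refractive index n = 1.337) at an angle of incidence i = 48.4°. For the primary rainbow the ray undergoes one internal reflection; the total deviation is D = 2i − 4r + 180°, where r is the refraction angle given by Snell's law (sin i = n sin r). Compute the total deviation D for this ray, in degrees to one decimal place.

140.8°

sin r = sin 48.4° / 1.337 = 0.7478/1.337 = 0.5593; r = 34.01°.
D = 2·48.4° − 4·34.01° + 180° = 96.80° − 136.03° + 180° = 140.77°.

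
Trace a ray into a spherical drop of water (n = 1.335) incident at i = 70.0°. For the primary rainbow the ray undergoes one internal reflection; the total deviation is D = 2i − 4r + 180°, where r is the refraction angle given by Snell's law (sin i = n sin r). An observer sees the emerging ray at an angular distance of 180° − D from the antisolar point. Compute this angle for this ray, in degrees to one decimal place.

sin r = sin 70.0° / 1.335 = 0.9397/1.335 = 0.7039; r = 44.74°.
D = 2·70.0° − 4·44.74° + 180° = 140.00° − 178.96° + 180° = 141.04°.
Angle from antisolar point = 180° − D = 38.96°.

39.0°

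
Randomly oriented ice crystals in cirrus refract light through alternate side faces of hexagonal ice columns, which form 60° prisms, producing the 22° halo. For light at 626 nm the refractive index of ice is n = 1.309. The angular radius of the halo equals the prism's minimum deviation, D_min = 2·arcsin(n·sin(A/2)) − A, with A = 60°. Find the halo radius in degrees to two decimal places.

21.76°

n·sin(A/2) = 1.309 × sin 30° = 1.309 × 0.5000 = 0.6545.
D_min = 2·arcsin(0.6545) − 60° = 2 × 40.882° − 60° = 21.763°.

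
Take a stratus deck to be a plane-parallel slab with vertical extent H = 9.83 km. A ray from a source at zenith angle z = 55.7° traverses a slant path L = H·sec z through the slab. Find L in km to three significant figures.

17.4 km

sec z = 1/cos 55.7° = 1.7745.
L = 9.83 × 1.7745 = 17.444 km.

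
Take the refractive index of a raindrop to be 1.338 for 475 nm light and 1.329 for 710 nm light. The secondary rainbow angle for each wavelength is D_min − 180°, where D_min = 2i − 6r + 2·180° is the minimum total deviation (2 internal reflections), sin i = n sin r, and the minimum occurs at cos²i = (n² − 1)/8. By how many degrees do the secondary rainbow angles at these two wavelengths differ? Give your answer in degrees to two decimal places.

2.36°

At 475 nm (n = 1.338): cos²i = 0.09878 → i = 71.682°, r = 45.195°, D_min = 232.193°, rainbow angle = 52.193°.
At 710 nm (n = 1.329): cos²i = 0.09578 → i = 71.972°, r = 45.685°, D_min = 229.837°, rainbow angle = 49.837°.
Angular width = |52.193° − 49.837°| = 2.356°.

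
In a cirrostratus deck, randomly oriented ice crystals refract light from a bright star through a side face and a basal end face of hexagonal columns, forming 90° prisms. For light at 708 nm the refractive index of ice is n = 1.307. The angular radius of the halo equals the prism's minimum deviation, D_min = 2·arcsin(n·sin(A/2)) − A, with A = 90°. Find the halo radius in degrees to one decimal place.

n·sin(A/2) = 1.307 × sin 45° = 1.307 × 0.7071 = 0.9242.
D_min = 2·arcsin(0.9242) − 90° = 2 × 67.546° − 90° = 45.093°.

45.1°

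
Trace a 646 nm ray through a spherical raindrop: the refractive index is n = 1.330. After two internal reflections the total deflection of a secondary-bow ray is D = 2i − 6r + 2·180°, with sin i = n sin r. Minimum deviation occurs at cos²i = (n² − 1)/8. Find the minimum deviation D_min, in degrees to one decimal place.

cos²i = (1.76890 − 1)/8 = 0.09611; i = arccos(0.31002) = 71.940°.
sin r = sin 71.940°/1.330 = 0.71483; r = 45.630°.
D_min = 2·71.940° − 6·45.630° + 360° = 230.101°.

230.1°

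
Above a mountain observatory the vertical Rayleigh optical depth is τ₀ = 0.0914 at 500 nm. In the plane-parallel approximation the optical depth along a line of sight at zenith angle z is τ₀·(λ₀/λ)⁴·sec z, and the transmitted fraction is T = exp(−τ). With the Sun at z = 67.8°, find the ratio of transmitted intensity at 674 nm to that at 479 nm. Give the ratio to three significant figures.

Airmass: sec 67.8° = 2.6466.
τ(674 nm) = 0.0914 × (500/674)⁴ × 2.6466 = 0.0914 × 0.3029 × 2.6466 = 0.0733.
τ(479 nm) = 0.0914 × (500/479)⁴ × 2.6466 = 0.0914 × 1.1872 × 2.6466 = 0.2872.
T(674)/T(479) = exp(τ_B − τ_A) = exp(0.2139) = 1.2385.

1.24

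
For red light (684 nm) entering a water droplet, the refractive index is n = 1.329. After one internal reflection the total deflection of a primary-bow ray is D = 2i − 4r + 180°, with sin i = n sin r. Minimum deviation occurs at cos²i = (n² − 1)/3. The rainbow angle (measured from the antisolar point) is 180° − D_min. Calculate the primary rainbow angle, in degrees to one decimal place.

cos²i = (1.76624 − 1)/3 = 0.25541; i = arccos(0.50538) = 59.643°.
sin r = sin 59.643°/1.329 = 0.64928; r = 40.487°.
D_min = 2·59.643° − 4·40.487° + 180° = 137.337°.
Rainbow angle = 180° − D_min = 42.663°.

42.7°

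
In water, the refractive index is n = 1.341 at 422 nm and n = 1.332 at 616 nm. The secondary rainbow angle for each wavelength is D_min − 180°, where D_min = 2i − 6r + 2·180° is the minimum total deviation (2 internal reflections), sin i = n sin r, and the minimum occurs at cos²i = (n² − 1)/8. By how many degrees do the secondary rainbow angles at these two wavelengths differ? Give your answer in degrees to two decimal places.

At 422 nm (n = 1.341): cos²i = 0.09979 → i = 71.586°, r = 45.034°, D_min = 232.966°, rainbow angle = 52.966°.
At 616 nm (n = 1.332): cos²i = 0.09678 → i = 71.875°, r = 45.520°, D_min = 230.628°, rainbow angle = 50.628°.
Angular width = |52.966° − 50.628°| = 2.337°.

2.34°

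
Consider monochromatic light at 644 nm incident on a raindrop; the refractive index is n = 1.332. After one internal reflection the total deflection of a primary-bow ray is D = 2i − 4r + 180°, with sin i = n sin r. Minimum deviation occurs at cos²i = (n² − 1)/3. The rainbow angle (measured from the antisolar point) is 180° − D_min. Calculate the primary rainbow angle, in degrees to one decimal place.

cos²i = (1.77422 − 1)/3 = 0.25807; i = arccos(0.50801) = 59.469°.
sin r = sin 59.469°/1.332 = 0.64666; r = 40.290°.
D_min = 2·59.469° − 4·40.290° + 180° = 137.776°.
Rainbow angle = 180° − D_min = 42.224°.

42.2°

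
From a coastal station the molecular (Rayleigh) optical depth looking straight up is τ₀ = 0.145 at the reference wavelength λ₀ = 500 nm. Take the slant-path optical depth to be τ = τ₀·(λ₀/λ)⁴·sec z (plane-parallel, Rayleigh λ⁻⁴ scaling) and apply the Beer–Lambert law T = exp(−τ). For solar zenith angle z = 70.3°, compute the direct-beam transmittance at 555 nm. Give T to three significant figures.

0.753

sec 70.3° = 2.9665.
τ = 0.145 × (500/555)⁴ × 2.9665 = 0.145 × 0.6587 × 2.9665 = 0.2834.
T = exp(−0.2834) = 0.7533.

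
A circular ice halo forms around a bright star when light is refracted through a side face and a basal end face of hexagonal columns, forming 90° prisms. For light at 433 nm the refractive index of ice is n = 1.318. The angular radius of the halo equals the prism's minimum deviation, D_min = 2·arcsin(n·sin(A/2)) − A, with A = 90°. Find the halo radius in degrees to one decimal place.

n·sin(A/2) = 1.318 × sin 45° = 1.318 × 0.7071 = 0.9320.
D_min = 2·arcsin(0.9320) − 90° = 2 × 68.743° − 90° = 47.487°.

47.5°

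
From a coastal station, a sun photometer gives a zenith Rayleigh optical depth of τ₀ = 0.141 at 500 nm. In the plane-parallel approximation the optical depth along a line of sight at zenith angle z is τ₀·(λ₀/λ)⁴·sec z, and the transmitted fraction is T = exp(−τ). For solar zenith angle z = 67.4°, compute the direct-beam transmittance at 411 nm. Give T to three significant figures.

0.448

sec 67.4° = 2.6022.
τ = 0.141 × (500/411)⁴ × 2.6022 = 0.141 × 2.1903 × 2.6022 = 0.8036.
T = exp(−0.8036) = 0.4477.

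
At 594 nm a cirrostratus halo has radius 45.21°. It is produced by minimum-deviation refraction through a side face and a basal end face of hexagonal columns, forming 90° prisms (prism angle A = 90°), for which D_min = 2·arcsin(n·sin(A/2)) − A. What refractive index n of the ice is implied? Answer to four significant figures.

Rearranging: n = sin((D_min + A)/2) / sin(A/2).
(D_min + A)/2 = (45.21° + 90°)/2 = 67.605°.
n = sin 67.605° / sin 45° = 0.9246 / 0.7071 = 1.3076.

1.308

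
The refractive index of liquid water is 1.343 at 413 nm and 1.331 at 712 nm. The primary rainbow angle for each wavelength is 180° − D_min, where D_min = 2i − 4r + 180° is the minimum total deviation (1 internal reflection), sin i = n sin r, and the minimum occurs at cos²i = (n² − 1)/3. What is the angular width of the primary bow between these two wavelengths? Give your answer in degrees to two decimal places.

1.72°

At 413 nm (n = 1.343): cos²i = 0.26788 → i = 58.830°, r = 39.577°, D_min = 139.354°, rainbow angle = 40.646°.
At 712 nm (n = 1.331): cos²i = 0.25719 → i = 59.527°, r = 40.356°, D_min = 137.630°, rainbow angle = 42.370°.
Angular width = |40.646° − 42.370°| = 1.724°.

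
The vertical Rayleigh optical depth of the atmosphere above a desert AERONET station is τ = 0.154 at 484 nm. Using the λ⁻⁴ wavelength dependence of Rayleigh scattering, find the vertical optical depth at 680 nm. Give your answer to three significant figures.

τ(680 nm) = τ(484 nm) × (484/680)⁴ = 0.154 × (0.7118)⁴ = 0.154 × 0.2567 = 0.0395.

0.0395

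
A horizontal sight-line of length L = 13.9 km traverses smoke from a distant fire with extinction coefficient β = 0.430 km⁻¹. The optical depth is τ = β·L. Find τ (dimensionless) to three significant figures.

5.98

τ = β·L = 0.430 × 13.9 = 5.9770.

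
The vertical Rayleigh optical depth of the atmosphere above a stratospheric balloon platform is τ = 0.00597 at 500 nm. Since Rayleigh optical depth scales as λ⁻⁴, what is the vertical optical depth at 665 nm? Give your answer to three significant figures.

0.00191

τ(665 nm) = τ(500 nm) × (500/665)⁴ = 0.00597 × (0.7519)⁴ = 0.00597 × 0.3196 = 0.0019.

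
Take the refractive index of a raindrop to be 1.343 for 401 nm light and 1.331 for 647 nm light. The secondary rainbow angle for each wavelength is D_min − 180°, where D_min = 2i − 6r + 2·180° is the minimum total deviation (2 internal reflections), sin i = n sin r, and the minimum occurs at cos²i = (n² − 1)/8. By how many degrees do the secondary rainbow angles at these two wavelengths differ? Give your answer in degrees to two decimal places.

At 401 nm (n = 1.343): cos²i = 0.10046 → i = 71.522°, r = 44.928°, D_min = 233.478°, rainbow angle = 53.478°.
At 647 nm (n = 1.331): cos²i = 0.09645 → i = 71.907°, r = 45.575°, D_min = 230.365°, rainbow angle = 50.365°.
Angular width = |53.478° − 50.365°| = 3.113°.

3.11°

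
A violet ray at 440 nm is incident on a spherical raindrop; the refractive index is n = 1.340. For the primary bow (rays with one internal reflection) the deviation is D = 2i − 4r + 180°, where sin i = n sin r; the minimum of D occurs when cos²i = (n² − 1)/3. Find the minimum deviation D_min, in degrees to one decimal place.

cos²i = (1.79560 − 1)/3 = 0.26520; i = arccos(0.51498) = 59.004°.
sin r = sin 59.004°/1.340 = 0.63971; r = 39.770°.
D_min = 2·59.004° − 4·39.770° + 180° = 138.929°.

138.9°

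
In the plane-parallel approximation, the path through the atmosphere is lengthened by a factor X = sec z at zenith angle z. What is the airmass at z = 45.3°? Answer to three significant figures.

X = sec z = 1/cos 45.3° = 1/0.7034 = 1.4217.

1.42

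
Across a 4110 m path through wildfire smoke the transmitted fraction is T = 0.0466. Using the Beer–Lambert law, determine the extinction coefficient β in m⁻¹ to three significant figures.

0.000746 m⁻¹

Beer–Lambert: T = exp(−βL) ⇒ β = −ln(T)/L = −ln(0.0466)/4110 = 3.0662/4110 = 0.000746 m⁻¹.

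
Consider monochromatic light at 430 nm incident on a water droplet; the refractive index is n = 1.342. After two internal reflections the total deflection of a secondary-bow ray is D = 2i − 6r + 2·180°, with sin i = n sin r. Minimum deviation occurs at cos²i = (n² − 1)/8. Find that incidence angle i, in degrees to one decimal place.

cos²i = (1.342² − 1)/8 = (1.80096 − 1)/8 = 0.10012.
cos i = 0.31642, so i = 71.554°.

71.6°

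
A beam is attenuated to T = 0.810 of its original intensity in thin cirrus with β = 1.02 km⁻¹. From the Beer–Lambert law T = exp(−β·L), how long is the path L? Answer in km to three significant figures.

0.207 km

Beer–Lambert: T = exp(−βL) ⇒ L = −ln(T)/β = −ln(0.810)/1.02 = 0.2107/1.02 = 0.2066 km.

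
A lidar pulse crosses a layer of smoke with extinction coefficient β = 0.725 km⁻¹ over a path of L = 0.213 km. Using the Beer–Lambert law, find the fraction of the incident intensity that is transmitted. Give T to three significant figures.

τ = β·L = 0.725 × 0.213 = 0.1544.
T = exp(−0.1544) = 0.8569.

0.857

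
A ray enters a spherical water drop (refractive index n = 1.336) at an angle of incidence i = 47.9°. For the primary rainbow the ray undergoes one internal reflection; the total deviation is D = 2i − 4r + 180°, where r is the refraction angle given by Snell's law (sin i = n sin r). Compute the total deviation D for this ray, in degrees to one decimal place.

sin r = sin 47.9° / 1.336 = 0.7420/1.336 = 0.5554; r = 33.74°.
D = 2·47.9° − 4·33.74° + 180° = 95.80° − 134.95° + 180° = 140.85°.

140.9°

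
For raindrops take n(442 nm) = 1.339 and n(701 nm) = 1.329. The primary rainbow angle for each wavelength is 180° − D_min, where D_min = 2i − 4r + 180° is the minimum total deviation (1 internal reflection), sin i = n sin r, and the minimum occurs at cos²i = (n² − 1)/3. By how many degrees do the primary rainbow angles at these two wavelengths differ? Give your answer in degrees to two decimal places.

1.45°

At 442 nm (n = 1.339): cos²i = 0.26431 → i = 59.062°, r = 39.834°, D_min = 138.786°, rainbow angle = 41.214°.
At 701 nm (n = 1.329): cos²i = 0.25541 → i = 59.643°, r = 40.487°, D_min = 137.337°, rainbow angle = 42.663°.
Angular width = |41.214° − 42.663°| = 1.450°.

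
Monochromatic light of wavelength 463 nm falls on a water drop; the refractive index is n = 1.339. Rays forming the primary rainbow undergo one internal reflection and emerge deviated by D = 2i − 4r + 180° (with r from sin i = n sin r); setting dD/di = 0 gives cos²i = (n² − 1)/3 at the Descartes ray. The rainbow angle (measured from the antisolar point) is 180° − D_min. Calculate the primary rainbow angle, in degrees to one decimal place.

41.2°

cos²i = (1.79292 − 1)/3 = 0.26431; i = arccos(0.51411) = 59.062°.
sin r = sin 59.062°/1.339 = 0.64057; r = 39.834°.
D_min = 2·59.062° − 4·39.834° + 180° = 138.786°.
Rainbow angle = 180° − D_min = 41.214°.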